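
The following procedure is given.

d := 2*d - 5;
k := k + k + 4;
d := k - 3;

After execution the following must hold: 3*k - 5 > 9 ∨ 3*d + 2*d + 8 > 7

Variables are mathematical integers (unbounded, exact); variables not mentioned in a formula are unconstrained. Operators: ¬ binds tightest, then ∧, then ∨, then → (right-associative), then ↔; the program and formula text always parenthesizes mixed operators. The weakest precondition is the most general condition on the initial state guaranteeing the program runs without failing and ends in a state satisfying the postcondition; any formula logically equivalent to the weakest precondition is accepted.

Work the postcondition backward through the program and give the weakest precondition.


Working backward. After the program, the postcondition 3*k - 5 > 9 ∨ 3*d + 2*d + 8 > 7 must hold; in canonical form it is 3*k > 14 ∨ 5*d > -1.
Before d := k - 3: 3*k > 14 ∨ 5*k > 14
Before k := k + k + 4: 6*k > 2 ∨ 10*k > -6
Before d := 2*d - 5: 6*k > 2 ∨ 10*k > -6
Answer: WP = 6*k > 2 ∨ 10*k > -6


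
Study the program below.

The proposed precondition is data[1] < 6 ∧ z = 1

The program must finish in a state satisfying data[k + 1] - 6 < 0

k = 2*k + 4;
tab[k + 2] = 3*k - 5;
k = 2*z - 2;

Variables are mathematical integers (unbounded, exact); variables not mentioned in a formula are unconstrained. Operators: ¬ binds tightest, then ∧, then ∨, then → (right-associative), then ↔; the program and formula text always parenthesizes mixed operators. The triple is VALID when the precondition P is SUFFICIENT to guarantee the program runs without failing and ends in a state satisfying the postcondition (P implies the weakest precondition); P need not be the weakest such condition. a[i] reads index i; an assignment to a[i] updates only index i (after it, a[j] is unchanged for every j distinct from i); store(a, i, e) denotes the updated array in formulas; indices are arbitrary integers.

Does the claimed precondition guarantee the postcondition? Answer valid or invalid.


Working backward. After the program, the postcondition data[k + 1] - 6 < 0 must hold; in canonical form it is data[k + 1] < 6.
Before k := 2*z - 2: data[2*z - 1] < 6
Before tab[k + 2] := 3*k - 5: data[2*z - 1] < 6
Before k := 2*k + 4: data[2*z - 1] < 6
The weakest precondition is data[2*z - 1] < 6.
Check whether data[1] < 6 ∧ z = 1 implies it.
Every state satisfying the precondition satisfies the weakest precondition: the implication holds.
Answer: valid


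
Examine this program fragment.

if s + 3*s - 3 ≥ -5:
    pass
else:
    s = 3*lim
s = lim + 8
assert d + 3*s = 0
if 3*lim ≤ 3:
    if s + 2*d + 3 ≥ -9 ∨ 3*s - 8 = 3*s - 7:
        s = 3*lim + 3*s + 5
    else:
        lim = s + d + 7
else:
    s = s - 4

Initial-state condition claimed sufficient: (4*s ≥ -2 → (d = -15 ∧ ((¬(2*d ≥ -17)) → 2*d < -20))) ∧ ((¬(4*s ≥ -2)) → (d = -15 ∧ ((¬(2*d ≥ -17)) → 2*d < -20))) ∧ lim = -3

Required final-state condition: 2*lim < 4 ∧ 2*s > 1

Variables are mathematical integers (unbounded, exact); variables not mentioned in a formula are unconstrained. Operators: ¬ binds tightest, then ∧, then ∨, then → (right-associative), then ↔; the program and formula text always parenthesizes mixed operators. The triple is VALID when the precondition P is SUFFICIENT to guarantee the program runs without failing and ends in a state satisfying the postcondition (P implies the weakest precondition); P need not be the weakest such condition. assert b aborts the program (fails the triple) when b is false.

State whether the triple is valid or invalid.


Working backward. After the program, 2*lim < 4 ∧ 2*s > 1 must hold.
Then branch requires (2*d + s ≥ -12 → (2*lim < 4 ∧ 6*lim + 6*s > -9)) ∧ ((¬(2*d + s ≥ -12)) → (2*d + 2*s < -10 ∧ 2*s > 1)); else branch requires 2*lim < 4 ∧ 2*s > 9.
Before the if: (3*lim ≤ 3 → ((2*d + s ≥ -12 → (2*lim < 4 ∧ 6*lim + 6*s > -9)) ∧ ((¬(2*d + s ≥ -12)) → (2*d + 2*s < -10 ∧ 2*s > 1)))) ∧ ((¬(3*lim ≤ 3)) → (2*lim < 4 ∧ 2*s > 9))
Before assert d + 3*s = 0: d + 3*s = 0 ∧ (3*lim ≤ 3 → ((2*d + s ≥ -12 → (2*lim < 4 ∧ 6*lim + 6*s > -9)) ∧ ((¬(2*d + s ≥ -12)) → (2*d + 2*s < -10 ∧ 2*s > 1)))) ∧ ((¬(3*lim ≤ 3)) → (2*lim < 4 ∧ 2*s > 9))
Before s := lim + 8: d + 3*lim = -24 ∧ (3*lim ≤ 3 → ((2*d + lim ≥ -20 → (2*lim < 4 ∧ 12*lim > -57)) ∧ ((¬(2*d + lim ≥ -20)) → (2*d + 2*lim < -26 ∧ 2*lim > -15)))) ∧ ((¬(3*lim ≤ 3)) → (2*lim < 4 ∧ 2*lim > -7))
Then branch requires d + 3*lim = -24 ∧ (3*lim ≤ 3 → ((2*d + lim ≥ -20 → (2*lim < 4 ∧ 12*lim > -57)) ∧ ((¬(2*d + lim ≥ -20)) → (2*d + 2*lim < -26 ∧ 2*lim > -15)))) ∧ ((¬(3*lim ≤ 3)) → (2*lim < 4 ∧ 2*lim > -7)); else branch requires d + 3*lim = -24 ∧ (3*lim ≤ 3 → ((2*d + lim ≥ -20 → (2*lim < 4 ∧ 12*lim > -57)) ∧ ((¬(2*d + lim ≥ -20)) → (2*d + 2*lim < -26 ∧ 2*lim > -15)))) ∧ ((¬(3*lim ≤ 3)) → (2*lim < 4 ∧ 2*lim > -7)).
Before the if: (4*s ≥ -2 → (d + 3*lim = -24 ∧ (3*lim ≤ 3 → ((2*d + lim ≥ -20 → (2*lim < 4 ∧ 12*lim > -57)) ∧ ((¬(2*d + lim ≥ -20)) → (2*d + 2*lim < -26 ∧ 2*lim > -15)))) ∧ ((¬(3*lim ≤ 3)) → (2*lim < 4 ∧ 2*lim > -7)))) ∧ ((¬(4*s ≥ -2)) → (d + 3*lim = -24 ∧ (3*lim ≤ 3 → ((2*d + lim ≥ -20 → (2*lim < 4 ∧ 12*lim > -57)) ∧ ((¬(2*d + lim ≥ -20)) → (2*d + 2*lim < -26 ∧ 2*lim > -15)))) ∧ ((¬(3*lim ≤ 3)) → (2*lim < 4 ∧ 2*lim > -7))))
The weakest precondition is (4*s ≥ -2 → (d + 3*lim = -24 ∧ (3*lim ≤ 3 → ((2*d + lim ≥ -20 → (2*lim < 4 ∧ 12*lim > -57)) ∧ ((¬(2*d + lim ≥ -20)) → (2*d + 2*lim < -26 ∧ 2*lim > -15)))) ∧ ((¬(3*lim ≤ 3)) → (2*lim < 4 ∧ 2*lim > -7)))) ∧ ((¬(4*s ≥ -2)) → (d + 3*lim = -24 ∧ (3*lim ≤ 3 → ((2*d + lim ≥ -20 → (2*lim < 4 ∧ 12*lim > -57)) ∧ ((¬(2*d + lim ≥ -20)) → (2*d + 2*lim < -26 ∧ 2*lim > -15)))) ∧ ((¬(3*lim ≤ 3)) → (2*lim < 4 ∧ 2*lim > -7)))).
Check whether (4*s ≥ -2 → (d = -15 ∧ ((¬(2*d ≥ -17)) → 2*d < -20))) ∧ ((¬(4*s ≥ -2)) → (d = -15 ∧ ((¬(2*d ≥ -17)) → 2*d < -20))) ∧ lim = -3 implies it.
Every state satisfying the precondition satisfies the weakest precondition: the implication holds.
Answer: valid


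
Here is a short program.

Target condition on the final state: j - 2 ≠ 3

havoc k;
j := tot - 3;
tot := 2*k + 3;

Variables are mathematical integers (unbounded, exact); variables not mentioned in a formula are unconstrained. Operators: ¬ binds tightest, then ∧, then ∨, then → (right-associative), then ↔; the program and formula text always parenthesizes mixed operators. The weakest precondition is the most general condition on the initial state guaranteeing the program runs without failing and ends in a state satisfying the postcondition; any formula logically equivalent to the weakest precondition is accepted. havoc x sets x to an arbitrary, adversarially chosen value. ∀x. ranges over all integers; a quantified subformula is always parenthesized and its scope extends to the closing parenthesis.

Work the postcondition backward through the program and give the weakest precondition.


Working backward. After the program, the postcondition j - 2 ≠ 3 must hold; in canonical form it is j ≠ 5.
Before tot := 2*k + 3: j ≠ 5
Before j := tot - 3: tot ≠ 8
Before havoc k: tot ≠ 8
Answer: WP = tot ≠ 8


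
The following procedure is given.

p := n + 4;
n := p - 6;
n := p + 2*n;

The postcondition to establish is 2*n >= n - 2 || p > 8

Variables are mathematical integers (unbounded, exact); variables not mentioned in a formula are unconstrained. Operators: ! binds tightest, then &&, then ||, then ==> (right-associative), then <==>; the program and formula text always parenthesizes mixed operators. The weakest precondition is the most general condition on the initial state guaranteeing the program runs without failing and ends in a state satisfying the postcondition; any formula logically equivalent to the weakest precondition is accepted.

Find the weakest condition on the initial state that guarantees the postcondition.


Working backward. After the program, the postcondition 2*n >= n - 2 || p > 8 must hold; in canonical form it is n >= -2 || p > 8.
Before n := p + 2*n: 2*n + p >= -2 || p > 8
Before n := p - 6: 3*p >= 10 || p > 8
Before p := n + 4: 3*n >= -2 || n > 4
Answer: WP = 3*n >= -2 || n > 4


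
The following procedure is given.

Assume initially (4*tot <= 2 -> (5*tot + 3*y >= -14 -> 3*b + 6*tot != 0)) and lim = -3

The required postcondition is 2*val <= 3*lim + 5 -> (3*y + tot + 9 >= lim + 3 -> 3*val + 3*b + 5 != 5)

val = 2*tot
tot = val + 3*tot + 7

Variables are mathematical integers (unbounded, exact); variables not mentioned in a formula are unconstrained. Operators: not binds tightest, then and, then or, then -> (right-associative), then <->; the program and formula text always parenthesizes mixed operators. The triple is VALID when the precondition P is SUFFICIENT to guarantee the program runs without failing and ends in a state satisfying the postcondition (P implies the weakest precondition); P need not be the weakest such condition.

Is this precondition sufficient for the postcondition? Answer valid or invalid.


Working backward. After the program, the postcondition 2*val <= 3*lim + 5 -> (3*y + tot + 9 >= lim + 3 -> 3*val + 3*b + 5 != 5) must hold; in canonical form it is 2*val <= 3*lim + 5 -> (tot + 3*y >= lim - 6 -> 3*b + 3*val != 0).
Before tot := val + 3*tot + 7: 2*val <= 3*lim + 5 -> (3*tot + val + 3*y >= lim - 13 -> 3*b + 3*val != 0)
Before val := 2*tot: 4*tot <= 3*lim + 5 -> (5*tot + 3*y >= lim - 13 -> 3*b + 6*tot != 0)
The weakest precondition is 4*tot <= 3*lim + 5 -> (5*tot + 3*y >= lim - 13 -> 3*b + 6*tot != 0).
Check whether (4*tot <= 2 -> (5*tot + 3*y >= -14 -> 3*b + 6*tot != 0)) and lim = -3 implies it.
Countermodel: at the initial state b = 6, lim = -3, tot = -3, y = 0, the precondition holds but the weakest precondition fails.
Answer: invalid


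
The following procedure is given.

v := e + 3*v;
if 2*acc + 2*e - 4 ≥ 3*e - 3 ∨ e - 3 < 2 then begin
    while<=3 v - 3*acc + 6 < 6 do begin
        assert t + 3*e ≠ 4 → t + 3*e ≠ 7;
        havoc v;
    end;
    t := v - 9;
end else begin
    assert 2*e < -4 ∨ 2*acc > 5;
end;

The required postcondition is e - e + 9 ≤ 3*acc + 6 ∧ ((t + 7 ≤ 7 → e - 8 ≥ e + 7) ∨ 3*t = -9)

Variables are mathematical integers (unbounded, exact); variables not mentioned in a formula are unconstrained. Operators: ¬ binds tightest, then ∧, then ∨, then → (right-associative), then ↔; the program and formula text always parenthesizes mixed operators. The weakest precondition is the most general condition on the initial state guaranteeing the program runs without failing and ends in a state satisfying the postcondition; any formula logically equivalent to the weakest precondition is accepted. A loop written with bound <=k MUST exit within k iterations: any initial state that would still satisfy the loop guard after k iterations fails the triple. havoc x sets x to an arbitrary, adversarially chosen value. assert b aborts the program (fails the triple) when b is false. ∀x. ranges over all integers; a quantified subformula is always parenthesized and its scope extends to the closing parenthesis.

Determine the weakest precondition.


Working backward. After the program, the postcondition e - e + 9 ≤ 3*acc + 6 ∧ ((t + 7 ≤ 7 → e - 8 ≥ e + 7) ∨ 3*t = -9) must hold; in canonical form it is 3*acc ≥ 3 ∧ ((¬(t ≤ 0)) ∨ 3*t = -9).
Then branch requires (v < 3*acc → ((3*e + t ≠ 4 → 3*e + t ≠ 7) ∧ (∀v_3. ((v_3 < 3*acc → ((3*e + t ≠ 4 → 3*e + t ≠ 7) ∧ (∀v_2. ((v_2 < 3*acc → ((3*e + t ≠ 4 → 3*e + t ≠ 7) ∧ (∀v_1. ((¬(v_1 < 3*acc)) ∧ 3*acc ≥ 3 ∧ ((¬(v_1 ≤ 9)) ∨ 3*v_1 = 18))))) ∧ ((¬(v_2 < 3*acc)) → (3*acc ≥ 3 ∧ ((¬(v_2 ≤ 9)) ∨ 3*v_2 = 18))))))) ∧ ((¬(v_3 < 3*acc)) → (3*acc ≥ 3 ∧ ((¬(v_3 ≤ 9)) ∨ 3*v_3 = 18))))))) ∧ ((¬(v < 3*acc)) → (3*acc ≥ 3 ∧ ((¬(v ≤ 9)) ∨ 3*v = 18))); else branch requires (2*e < -4 ∨ 2*acc > 5) ∧ 3*acc ≥ 3 ∧ ((¬(t ≤ 0)) ∨ 3*t = -9).
Before the if: ((2*acc ≥ e + 1 ∨ e < 5) → ((v < 3*acc → ((3*e + t ≠ 4 → 3*e + t ≠ 7) ∧ (∀v_3. ((v_3 < 3*acc → ((3*e + t ≠ 4 → 3*e + t ≠ 7) ∧ (∀v_2. ((v_2 < 3*acc → ((3*e + t ≠ 4 → 3*e + t ≠ 7) ∧ (∀v_1. ((¬(v_1 < 3*acc)) ∧ 3*acc ≥ 3 ∧ ((¬(v_1 ≤ 9)) ∨ 3*v_1 = 18))))) ∧ ((¬(v_2 < 3*acc)) → (3*acc ≥ 3 ∧ ((¬(v_2 ≤ 9)) ∨ 3*v_2 = 18))))))) ∧ ((¬(v_3 < 3*acc)) → (3*acc ≥ 3 ∧ ((¬(v_3 ≤ 9)) ∨ 3*v_3 = 18))))))) ∧ ((¬(v < 3*acc)) → (3*acc ≥ 3 ∧ ((¬(v ≤ 9)) ∨ 3*v = 18))))) ∧ ((¬(2*acc ≥ e + 1 ∨ e < 5)) → ((2*e < -4 ∨ 2*acc > 5) ∧ 3*acc ≥ 3 ∧ ((¬(t ≤ 0)) ∨ 3*t = -9)))
Before v := e + 3*v: ((2*acc ≥ e + 1 ∨ e < 5) → ((e + 3*v < 3*acc → ((3*e + t ≠ 4 → 3*e + t ≠ 7) ∧ (∀v_3. ((v_3 < 3*acc → ((3*e + t ≠ 4 → 3*e + t ≠ 7) ∧ (∀v_2. ((v_2 < 3*acc → ((3*e + t ≠ 4 → 3*e + t ≠ 7) ∧ (∀v_1. ((¬(v_1 < 3*acc)) ∧ 3*acc ≥ 3 ∧ ((¬(v_1 ≤ 9)) ∨ 3*v_1 = 18))))) ∧ ((¬(v_2 < 3*acc)) → (3*acc ≥ 3 ∧ ((¬(v_2 ≤ 9)) ∨ 3*v_2 = 18))))))) ∧ ((¬(v_3 < 3*acc)) → (3*acc ≥ 3 ∧ ((¬(v_3 ≤ 9)) ∨ 3*v_3 = 18))))))) ∧ ((¬(e + 3*v < 3*acc)) → (3*acc ≥ 3 ∧ ((¬(e + 3*v ≤ 9)) ∨ 3*e + 9*v = 18))))) ∧ ((¬(2*acc ≥ e + 1 ∨ e < 5)) → ((2*e < -4 ∨ 2*acc > 5) ∧ 3*acc ≥ 3 ∧ ((¬(t ≤ 0)) ∨ 3*t = -9)))
Answer: WP = ((2*acc ≥ e + 1 ∨ e < 5) → ((e + 3*v < 3*acc → ((3*e + t ≠ 4 → 3*e + t ≠ 7) ∧ (∀v_3. ((v_3 < 3*acc → ((3*e + t ≠ 4 → 3*e + t ≠ 7) ∧ (∀v_2. ((v_2 < 3*acc → ((3*e + t ≠ 4 → 3*e + t ≠ 7) ∧ (∀v_1. ((¬(v_1 < 3*acc)) ∧ 3*acc ≥ 3 ∧ ((¬(v_1 ≤ 9)) ∨ 3*v_1 = 18))))) ∧ ((¬(v_2 < 3*acc)) → (3*acc ≥ 3 ∧ ((¬(v_2 ≤ 9)) ∨ 3*v_2 = 18))))))) ∧ ((¬(v_3 < 3*acc)) → (3*acc ≥ 3 ∧ ((¬(v_3 ≤ 9)) ∨ 3*v_3 = 18))))))) ∧ ((¬(e + 3*v < 3*acc)) → (3*acc ≥ 3 ∧ ((¬(e + 3*v ≤ 9)) ∨ 3*e + 9*v = 18))))) ∧ ((¬(2*acc ≥ e + 1 ∨ e < 5)) → ((2*e < -4 ∨ 2*acc > 5) ∧ 3*acc ≥ 3 ∧ ((¬(t ≤ 0)) ∨ 3*t = -9)))


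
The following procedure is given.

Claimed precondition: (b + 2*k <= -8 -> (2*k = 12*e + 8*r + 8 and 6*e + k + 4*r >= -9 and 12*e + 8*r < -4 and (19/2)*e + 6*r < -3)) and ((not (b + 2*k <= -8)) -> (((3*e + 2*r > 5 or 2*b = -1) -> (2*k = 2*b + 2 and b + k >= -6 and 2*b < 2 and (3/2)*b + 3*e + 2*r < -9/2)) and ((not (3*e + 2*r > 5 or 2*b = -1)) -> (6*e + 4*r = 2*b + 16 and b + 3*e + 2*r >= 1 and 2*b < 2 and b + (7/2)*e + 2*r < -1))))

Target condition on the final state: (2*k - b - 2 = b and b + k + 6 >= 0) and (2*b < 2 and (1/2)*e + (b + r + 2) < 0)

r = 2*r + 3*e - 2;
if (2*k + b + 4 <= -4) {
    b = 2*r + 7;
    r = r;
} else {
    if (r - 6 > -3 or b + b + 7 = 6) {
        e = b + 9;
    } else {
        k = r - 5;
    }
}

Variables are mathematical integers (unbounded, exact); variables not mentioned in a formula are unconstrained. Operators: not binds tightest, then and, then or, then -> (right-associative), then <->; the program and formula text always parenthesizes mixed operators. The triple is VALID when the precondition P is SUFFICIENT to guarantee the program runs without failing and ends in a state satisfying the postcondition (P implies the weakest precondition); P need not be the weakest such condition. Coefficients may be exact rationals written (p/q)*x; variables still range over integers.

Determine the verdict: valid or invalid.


Working backward. After the program, the postcondition (2*k - b - 2 = b and b + k + 6 >= 0) and (2*b < 2 and (1/2)*e + (b + r + 2) < 0) must hold; in canonical form it is 2*k = 2*b + 2 and b + k >= -6 and 2*b < 2 and b + (1/2)*e + r < -2.
Then branch requires 2*k = 4*r + 16 and k + 2*r >= -13 and 4*r < -12 and (1/2)*e + 3*r < -9; else branch requires ((r > 3 or 2*b = -1) -> (2*k = 2*b + 2 and b + k >= -6 and 2*b < 2 and (3/2)*b + r < -13/2)) and ((not (r > 3 or 2*b = -1)) -> (2*r = 2*b + 12 and b + r >= -1 and 2*b < 2 and b + (1/2)*e + r < -2)).
Before the if: (b + 2*k <= -8 -> (2*k = 4*r + 16 and k + 2*r >= -13 and 4*r < -12 and (1/2)*e + 3*r < -9)) and ((not (b + 2*k <= -8)) -> (((r > 3 or 2*b = -1) -> (2*k = 2*b + 2 and b + k >= -6 and 2*b < 2 and (3/2)*b + r < -13/2)) and ((not (r > 3 or 2*b = -1)) -> (2*r = 2*b + 12 and b + r >= -1 and 2*b < 2 and b + (1/2)*e + r < -2))))
Before r := 2*r + 3*e - 2: (b + 2*k <= -8 -> (2*k = 12*e + 8*r + 8 and 6*e + k + 4*r >= -9 and 12*e + 8*r < -4 and (19/2)*e + 6*r < -3)) and ((not (b + 2*k <= -8)) -> (((3*e + 2*r > 5 or 2*b = -1) -> (2*k = 2*b + 2 and b + k >= -6 and 2*b < 2 and (3/2)*b + 3*e + 2*r < -9/2)) and ((not (3*e + 2*r > 5 or 2*b = -1)) -> (6*e + 4*r = 2*b + 16 and b + 3*e + 2*r >= 1 and 2*b < 2 and b + (7/2)*e + 2*r < 0))))
The weakest precondition is (b + 2*k <= -8 -> (2*k = 12*e + 8*r + 8 and 6*e + k + 4*r >= -9 and 12*e + 8*r < -4 and (19/2)*e + 6*r < -3)) and ((not (b + 2*k <= -8)) -> (((3*e + 2*r > 5 or 2*b = -1) -> (2*k = 2*b + 2 and b + k >= -6 and 2*b < 2 and (3/2)*b + 3*e + 2*r < -9/2)) and ((not (3*e + 2*r > 5 or 2*b = -1)) -> (6*e + 4*r = 2*b + 16 and b + 3*e + 2*r >= 1 and 2*b < 2 and b + (7/2)*e + 2*r < 0)))).
Check whether (b + 2*k <= -8 -> (2*k = 12*e + 8*r + 8 and 6*e + k + 4*r >= -9 and 12*e + 8*r < -4 and (19/2)*e + 6*r < -3)) and ((not (b + 2*k <= -8)) -> (((3*e + 2*r > 5 or 2*b = -1) -> (2*k = 2*b + 2 and b + k >= -6 and 2*b < 2 and (3/2)*b + 3*e + 2*r < -9/2)) and ((not (3*e + 2*r > 5 or 2*b = -1)) -> (6*e + 4*r = 2*b + 16 and b + 3*e + 2*r >= 1 and 2*b < 2 and b + (7/2)*e + 2*r < -1)))) implies it.
Every state satisfying the precondition satisfies the weakest precondition: the implication holds.
Answer: valid


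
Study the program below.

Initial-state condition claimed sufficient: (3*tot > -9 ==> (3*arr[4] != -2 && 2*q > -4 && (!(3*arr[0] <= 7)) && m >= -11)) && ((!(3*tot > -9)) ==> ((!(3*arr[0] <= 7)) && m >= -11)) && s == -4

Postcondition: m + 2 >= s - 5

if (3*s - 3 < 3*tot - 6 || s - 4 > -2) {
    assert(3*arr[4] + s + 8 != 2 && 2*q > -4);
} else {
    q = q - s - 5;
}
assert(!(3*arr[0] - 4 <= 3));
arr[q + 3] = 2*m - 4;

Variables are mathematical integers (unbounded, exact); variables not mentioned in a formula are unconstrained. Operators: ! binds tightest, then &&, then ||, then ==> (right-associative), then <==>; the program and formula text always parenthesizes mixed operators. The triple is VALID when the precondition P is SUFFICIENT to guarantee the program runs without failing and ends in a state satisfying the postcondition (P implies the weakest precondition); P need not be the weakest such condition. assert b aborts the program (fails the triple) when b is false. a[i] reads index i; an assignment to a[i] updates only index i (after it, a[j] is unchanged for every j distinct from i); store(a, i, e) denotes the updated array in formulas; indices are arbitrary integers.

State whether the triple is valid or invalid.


Working backward. After the program, the postcondition m + 2 >= s - 5 must hold; in canonical form it is m >= s - 7.
Before arr[q + 3] := 2*m - 4: m >= s - 7
Before assert !(3*arr[0] - 4 <= 3): (!(3*arr[0] <= 7)) && m >= s - 7
Then branch requires 3*arr[4] + s != -6 && 2*q > -4 && (!(3*arr[0] <= 7)) && m >= s - 7; else branch requires (!(3*arr[0] <= 7)) && m >= s - 7.
Before the if: ((3*s < 3*tot - 3 || s > 2) ==> (3*arr[4] + s != -6 && 2*q > -4 && (!(3*arr[0] <= 7)) && m >= s - 7)) && ((!(3*s < 3*tot - 3 || s > 2)) ==> ((!(3*arr[0] <= 7)) && m >= s - 7))
The weakest precondition is ((3*s < 3*tot - 3 || s > 2) ==> (3*arr[4] + s != -6 && 2*q > -4 && (!(3*arr[0] <= 7)) && m >= s - 7)) && ((!(3*s < 3*tot - 3 || s > 2)) ==> ((!(3*arr[0] <= 7)) && m >= s - 7)).
Check whether (3*tot > -9 ==> (3*arr[4] != -2 && 2*q > -4 && (!(3*arr[0] <= 7)) && m >= -11)) && ((!(3*tot > -9)) ==> ((!(3*arr[0] <= 7)) && m >= -11)) && s == -4 implies it.
Every state satisfying the precondition satisfies the weakest precondition: the implication holds.
Answer: valid


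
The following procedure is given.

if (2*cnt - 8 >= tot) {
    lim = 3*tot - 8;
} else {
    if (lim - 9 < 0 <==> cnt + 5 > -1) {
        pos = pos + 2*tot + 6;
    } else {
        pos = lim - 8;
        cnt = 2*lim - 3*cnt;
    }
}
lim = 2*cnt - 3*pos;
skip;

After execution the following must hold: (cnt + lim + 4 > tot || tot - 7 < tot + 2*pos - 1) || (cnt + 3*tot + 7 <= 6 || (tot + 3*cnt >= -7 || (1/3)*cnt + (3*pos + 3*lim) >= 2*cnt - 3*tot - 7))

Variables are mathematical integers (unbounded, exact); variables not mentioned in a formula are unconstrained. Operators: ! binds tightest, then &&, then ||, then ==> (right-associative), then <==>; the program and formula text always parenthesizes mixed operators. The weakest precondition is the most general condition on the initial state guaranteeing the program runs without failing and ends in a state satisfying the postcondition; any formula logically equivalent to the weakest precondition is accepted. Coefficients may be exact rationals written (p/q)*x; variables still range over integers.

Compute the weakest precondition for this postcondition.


Working backward. After the program, the postcondition (cnt + lim + 4 > tot || tot - 7 < tot + 2*pos - 1) || (cnt + 3*tot + 7 <= 6 || (tot + 3*cnt >= -7 || (1/3)*cnt + (3*pos + 3*lim) >= 2*cnt - 3*tot - 7)) must hold; in canonical form it is cnt + lim > tot - 4 || 2*pos > -6 || cnt + 3*tot <= -1 || 3*cnt + tot >= -7 || 3*lim + 3*pos + 3*tot >= (5/3)*cnt - 7.
Before skip: cnt + lim > tot - 4 || 2*pos > -6 || cnt + 3*tot <= -1 || 3*cnt + tot >= -7 || 3*lim + 3*pos + 3*tot >= (5/3)*cnt - 7
Before lim := 2*cnt - 3*pos: 3*cnt > 3*pos + tot - 4 || 2*pos > -6 || cnt + 3*tot <= -1 || 3*cnt + tot >= -7 || (13/3)*cnt + 3*tot >= 6*pos - 7
Then branch requires 3*cnt > 3*pos + tot - 4 || 2*pos > -6 || cnt + 3*tot <= -1 || 3*cnt + tot >= -7 || (13/3)*cnt + 3*tot >= 6*pos - 7; else branch requires ((lim < 9 <==> cnt > -6) ==> (3*cnt > 3*pos + 7*tot + 14 || 2*pos + 4*tot > -18 || cnt + 3*tot <= -1 || 3*cnt + tot >= -7 || (13/3)*cnt >= 6*pos + 9*tot + 29)) && ((!(lim < 9 <==> cnt > -6)) ==> (3*lim > 9*cnt + tot - 28 || 2*lim > 10 || 2*lim + 3*tot <= 3*cnt - 1 || 6*lim + tot >= 9*cnt - 7 || (8/3)*lim + 3*tot >= 13*cnt - 55)).
Before the if: (2*cnt >= tot + 8 ==> (3*cnt > 3*pos + tot - 4 || 2*pos > -6 || cnt + 3*tot <= -1 || 3*cnt + tot >= -7 || (13/3)*cnt + 3*tot >= 6*pos - 7)) && ((!(2*cnt >= tot + 8)) ==> (((lim < 9 <==> cnt > -6) ==> (3*cnt > 3*pos + 7*tot + 14 || 2*pos + 4*tot > -18 || cnt + 3*tot <= -1 || 3*cnt + tot >= -7 || (13/3)*cnt >= 6*pos + 9*tot + 29)) && ((!(lim < 9 <==> cnt > -6)) ==> (3*lim > 9*cnt + tot - 28 || 2*lim > 10 || 2*lim + 3*tot <= 3*cnt - 1 || 6*lim + tot >= 9*cnt - 7 || (8/3)*lim + 3*tot >= 13*cnt - 55))))
Answer: WP = (2*cnt >= tot + 8 ==> (3*cnt > 3*pos + tot - 4 || 2*pos > -6 || cnt + 3*tot <= -1 || 3*cnt + tot >= -7 || (13/3)*cnt + 3*tot >= 6*pos - 7)) && ((!(2*cnt >= tot + 8)) ==> (((lim < 9 <==> cnt > -6) ==> (3*cnt > 3*pos + 7*tot + 14 || 2*pos + 4*tot > -18 || cnt + 3*tot <= -1 || 3*cnt + tot >= -7 || (13/3)*cnt >= 6*pos + 9*tot + 29)) && ((!(lim < 9 <==> cnt > -6)) ==> (3*lim > 9*cnt + tot - 28 || 2*lim > 10 || 2*lim + 3*tot <= 3*cnt - 1 || 6*lim + tot >= 9*cnt - 7 || (8/3)*lim + 3*tot >= 13*cnt - 55))))


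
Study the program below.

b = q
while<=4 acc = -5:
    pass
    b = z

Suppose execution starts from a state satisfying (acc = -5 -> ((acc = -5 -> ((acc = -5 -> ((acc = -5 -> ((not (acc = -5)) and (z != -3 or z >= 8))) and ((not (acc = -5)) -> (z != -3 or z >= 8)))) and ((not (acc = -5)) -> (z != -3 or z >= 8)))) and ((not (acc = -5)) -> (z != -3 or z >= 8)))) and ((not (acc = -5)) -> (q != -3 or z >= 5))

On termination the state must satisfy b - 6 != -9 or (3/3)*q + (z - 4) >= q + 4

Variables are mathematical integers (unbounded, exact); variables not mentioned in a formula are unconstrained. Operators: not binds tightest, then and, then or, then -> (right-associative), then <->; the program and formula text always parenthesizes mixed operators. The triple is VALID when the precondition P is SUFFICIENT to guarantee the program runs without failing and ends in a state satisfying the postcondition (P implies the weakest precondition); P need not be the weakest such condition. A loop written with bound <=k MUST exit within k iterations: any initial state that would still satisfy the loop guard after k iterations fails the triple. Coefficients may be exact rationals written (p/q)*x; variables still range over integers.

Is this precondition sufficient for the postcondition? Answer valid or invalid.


Working backward. After the program, the postcondition b - 6 != -9 or (3/3)*q + (z - 4) >= q + 4 must hold; in canonical form it is b != -3 or z >= 8.
Before the loop (bound <=4), unroll the exhaustion recursion (WP_0 = exit-now case; WP_j = one more guarded iteration, up to j = 4):
  WP_0: (not (acc = -5)) and (b != -3 or z >= 8)
  WP_1: (acc = -5 -> ((not (acc = -5)) and (z != -3 or z >= 8))) and ((not (acc = -5)) -> (b != -3 or z >= 8))
  WP_2: (acc = -5 -> ((acc = -5 -> ((not (acc = -5)) and (z != -3 or z >= 8))) and ((not (acc = -5)) -> (z != -3 or z >= 8)))) and ((not (acc = -5)) -> (b != -3 or z >= 8))
  WP_3: (acc = -5 -> ((acc = -5 -> ((acc = -5 -> ((not (acc = -5)) and (z != -3 or z >= 8))) and ((not (acc = -5)) -> (z != -3 or z >= 8)))) and ((not (acc = -5)) -> (z != -3 or z >= 8)))) and ((not (acc = -5)) -> (b != -3 or z >= 8))
  WP_4: (acc = -5 -> ((acc = -5 -> ((acc = -5 -> ((acc = -5 -> ((not (acc = -5)) and (z != -3 or z >= 8))) and ((not (acc = -5)) -> (z != -3 or z >= 8)))) and ((not (acc = -5)) -> (z != -3 or z >= 8)))) and ((not (acc = -5)) -> (z != -3 or z >= 8)))) and ((not (acc = -5)) -> (b != -3 or z >= 8))
So before the loop: (acc = -5 -> ((acc = -5 -> ((acc = -5 -> ((acc = -5 -> ((not (acc = -5)) and (z != -3 or z >= 8))) and ((not (acc = -5)) -> (z != -3 or z >= 8)))) and ((not (acc = -5)) -> (z != -3 or z >= 8)))) and ((not (acc = -5)) -> (z != -3 or z >= 8)))) and ((not (acc = -5)) -> (b != -3 or z >= 8))
Before b := q: (acc = -5 -> ((acc = -5 -> ((acc = -5 -> ((acc = -5 -> ((not (acc = -5)) and (z != -3 or z >= 8))) and ((not (acc = -5)) -> (z != -3 or z >= 8)))) and ((not (acc = -5)) -> (z != -3 or z >= 8)))) and ((not (acc = -5)) -> (z != -3 or z >= 8)))) and ((not (acc = -5)) -> (q != -3 or z >= 8))
The weakest precondition is (acc = -5 -> ((acc = -5 -> ((acc = -5 -> ((acc = -5 -> ((not (acc = -5)) and (z != -3 or z >= 8))) and ((not (acc = -5)) -> (z != -3 or z >= 8)))) and ((not (acc = -5)) -> (z != -3 or z >= 8)))) and ((not (acc = -5)) -> (z != -3 or z >= 8)))) and ((not (acc = -5)) -> (q != -3 or z >= 8)).
Check whether (acc = -5 -> ((acc = -5 -> ((acc = -5 -> ((acc = -5 -> ((not (acc = -5)) and (z != -3 or z >= 8))) and ((not (acc = -5)) -> (z != -3 or z >= 8)))) and ((not (acc = -5)) -> (z != -3 or z >= 8)))) and ((not (acc = -5)) -> (z != -3 or z >= 8)))) and ((not (acc = -5)) -> (q != -3 or z >= 5)) implies it.
Countermodel: at the initial state acc = -4, q = -3, z = 5, the precondition holds but the weakest precondition fails.
Answer: invalid


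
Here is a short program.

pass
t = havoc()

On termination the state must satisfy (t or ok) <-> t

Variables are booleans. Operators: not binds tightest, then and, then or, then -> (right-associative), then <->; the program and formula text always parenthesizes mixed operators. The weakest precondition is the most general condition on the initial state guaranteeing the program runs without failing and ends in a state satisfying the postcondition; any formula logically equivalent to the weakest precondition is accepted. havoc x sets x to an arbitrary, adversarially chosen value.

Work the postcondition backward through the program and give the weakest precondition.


Working backward. After the program, (t or ok) <-> t must hold.
Before havoc t: not ok
Before skip: not ok
Answer: WP = not ok


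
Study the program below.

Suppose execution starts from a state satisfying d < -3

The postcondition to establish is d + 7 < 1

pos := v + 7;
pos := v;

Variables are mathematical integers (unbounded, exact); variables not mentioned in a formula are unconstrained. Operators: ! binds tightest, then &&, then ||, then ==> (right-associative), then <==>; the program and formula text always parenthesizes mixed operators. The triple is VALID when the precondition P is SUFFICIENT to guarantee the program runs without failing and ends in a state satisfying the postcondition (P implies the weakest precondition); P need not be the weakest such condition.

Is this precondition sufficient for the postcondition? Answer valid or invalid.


Working backward. After the program, the postcondition d + 7 < 1 must hold; in canonical form it is d < -6.
Before pos := v: d < -6
Before pos := v + 7: d < -6
The weakest precondition is d < -6.
Check whether d < -3 implies it.
Countermodel: at the initial state d = -6, the precondition holds but the weakest precondition fails.
Answer: invalid


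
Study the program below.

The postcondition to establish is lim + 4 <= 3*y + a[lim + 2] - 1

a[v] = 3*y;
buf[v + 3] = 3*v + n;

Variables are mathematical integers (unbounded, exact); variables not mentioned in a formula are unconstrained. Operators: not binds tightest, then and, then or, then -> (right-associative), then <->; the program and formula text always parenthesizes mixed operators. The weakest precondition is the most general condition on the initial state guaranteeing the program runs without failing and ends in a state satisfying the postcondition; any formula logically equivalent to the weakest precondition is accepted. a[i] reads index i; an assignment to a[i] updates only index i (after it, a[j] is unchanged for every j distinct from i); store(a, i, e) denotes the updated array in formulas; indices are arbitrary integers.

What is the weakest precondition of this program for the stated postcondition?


Working backward. After the program, the postcondition lim + 4 <= 3*y + a[lim + 2] - 1 must hold; in canonical form it is lim <= a[lim + 2] + 3*y - 5.
Before buf[v + 3] := 3*v + n: lim <= a[lim + 2] + 3*y - 5
Before a[v] := 3*y: lim <= store(a, v, 3*y)[lim + 2] + 3*y - 5
Answer: WP = lim <= store(a, v, 3*y)[lim + 2] + 3*y - 5


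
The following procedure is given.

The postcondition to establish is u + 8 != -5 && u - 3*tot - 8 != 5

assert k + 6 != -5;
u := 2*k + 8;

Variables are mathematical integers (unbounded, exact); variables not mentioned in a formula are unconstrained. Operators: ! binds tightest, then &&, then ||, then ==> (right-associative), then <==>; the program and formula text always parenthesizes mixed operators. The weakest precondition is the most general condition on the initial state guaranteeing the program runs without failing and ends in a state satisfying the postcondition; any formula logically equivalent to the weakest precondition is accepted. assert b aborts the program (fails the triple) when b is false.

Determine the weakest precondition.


Working backward. After the program, the postcondition u + 8 != -5 && u - 3*tot - 8 != 5 must hold; in canonical form it is u != -13 && u != 3*tot + 13.
Before u := 2*k + 8: 2*k != -21 && 2*k != 3*tot + 5
Before assert k + 6 != -5: k != -11 && 2*k != -21 && 2*k != 3*tot + 5
Answer: WP = k != -11 && 2*k != -21 && 2*k != 3*tot + 5


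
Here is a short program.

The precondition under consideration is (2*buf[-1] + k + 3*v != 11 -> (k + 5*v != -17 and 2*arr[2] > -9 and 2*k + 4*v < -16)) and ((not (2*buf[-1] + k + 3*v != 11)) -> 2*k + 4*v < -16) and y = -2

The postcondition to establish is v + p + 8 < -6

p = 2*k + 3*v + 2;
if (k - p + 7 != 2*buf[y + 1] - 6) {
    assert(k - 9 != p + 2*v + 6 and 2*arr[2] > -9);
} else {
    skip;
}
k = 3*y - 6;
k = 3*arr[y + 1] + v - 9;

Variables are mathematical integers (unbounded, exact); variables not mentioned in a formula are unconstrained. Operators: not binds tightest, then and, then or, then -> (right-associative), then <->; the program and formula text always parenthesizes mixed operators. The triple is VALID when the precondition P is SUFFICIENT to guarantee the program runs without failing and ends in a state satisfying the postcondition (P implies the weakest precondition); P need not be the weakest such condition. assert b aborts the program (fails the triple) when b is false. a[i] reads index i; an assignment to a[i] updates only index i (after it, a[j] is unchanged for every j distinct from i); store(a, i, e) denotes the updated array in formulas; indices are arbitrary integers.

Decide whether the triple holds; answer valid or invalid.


Working backward. After the program, the postcondition v + p + 8 < -6 must hold; in canonical form it is p + v < -14.
Before k := 3*arr[y + 1] + v - 9: p + v < -14
Before k := 3*y - 6: p + v < -14
Then branch requires k != p + 2*v + 15 and 2*arr[2] > -9 and p + v < -14; else branch requires p + v < -14.
Before the if: (k != 2*buf[y + 1] + p - 13 -> (k != p + 2*v + 15 and 2*arr[2] > -9 and p + v < -14)) and ((not (k != 2*buf[y + 1] + p - 13)) -> p + v < -14)
Before p := 2*k + 3*v + 2: (2*buf[y + 1] + k + 3*v != 11 -> (k + 5*v != -17 and 2*arr[2] > -9 and 2*k + 4*v < -16)) and ((not (2*buf[y + 1] + k + 3*v != 11)) -> 2*k + 4*v < -16)
The weakest precondition is (2*buf[y + 1] + k + 3*v != 11 -> (k + 5*v != -17 and 2*arr[2] > -9 and 2*k + 4*v < -16)) and ((not (2*buf[y + 1] + k + 3*v != 11)) -> 2*k + 4*v < -16).
Check whether (2*buf[-1] + k + 3*v != 11 -> (k + 5*v != -17 and 2*arr[2] > -9 and 2*k + 4*v < -16)) and ((not (2*buf[-1] + k + 3*v != 11)) -> 2*k + 4*v < -16) and y = -2 implies it.
Every state satisfying the precondition satisfies the weakest precondition: the implication holds.
Answer: valid


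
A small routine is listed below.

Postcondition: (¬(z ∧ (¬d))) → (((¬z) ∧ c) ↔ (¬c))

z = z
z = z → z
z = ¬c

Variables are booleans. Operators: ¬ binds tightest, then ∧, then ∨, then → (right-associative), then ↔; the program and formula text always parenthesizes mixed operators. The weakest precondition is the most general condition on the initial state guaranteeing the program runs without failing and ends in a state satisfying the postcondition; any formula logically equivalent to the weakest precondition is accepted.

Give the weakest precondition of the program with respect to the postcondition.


Working backward. After the program, (¬(z ∧ (¬d))) → (((¬z) ∧ c) ↔ (¬c)) must hold.
Before z := ¬c: (¬((¬c) ∧ (¬d))) → (c ↔ (¬c))
Before z := z → z: (¬((¬c) ∧ (¬d))) → (c ↔ (¬c))
Before z := z: (¬((¬c) ∧ (¬d))) → (c ↔ (¬c))
Answer: WP = (¬((¬c) ∧ (¬d))) → (c ↔ (¬c))


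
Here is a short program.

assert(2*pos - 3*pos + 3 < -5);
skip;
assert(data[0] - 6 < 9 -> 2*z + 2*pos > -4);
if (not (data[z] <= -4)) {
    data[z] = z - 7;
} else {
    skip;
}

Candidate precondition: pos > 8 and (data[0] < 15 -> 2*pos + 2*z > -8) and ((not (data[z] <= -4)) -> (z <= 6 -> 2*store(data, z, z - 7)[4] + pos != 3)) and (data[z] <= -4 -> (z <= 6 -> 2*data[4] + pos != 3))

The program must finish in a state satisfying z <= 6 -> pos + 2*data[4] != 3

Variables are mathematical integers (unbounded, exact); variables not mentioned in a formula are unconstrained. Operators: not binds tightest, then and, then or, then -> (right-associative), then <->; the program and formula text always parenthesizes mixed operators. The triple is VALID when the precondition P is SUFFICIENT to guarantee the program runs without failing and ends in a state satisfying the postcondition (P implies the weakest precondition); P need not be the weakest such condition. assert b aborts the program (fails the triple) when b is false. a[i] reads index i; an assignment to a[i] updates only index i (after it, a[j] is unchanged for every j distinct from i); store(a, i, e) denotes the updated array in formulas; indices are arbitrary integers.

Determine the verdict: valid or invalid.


Working backward. After the program, the postcondition z <= 6 -> pos + 2*data[4] != 3 must hold; in canonical form it is z <= 6 -> 2*data[4] + pos != 3.
Then branch requires z <= 6 -> 2*store(data, z, z - 7)[4] + pos != 3; else branch requires z <= 6 -> 2*data[4] + pos != 3.
Before the if: ((not (data[z] <= -4)) -> (z <= 6 -> 2*store(data, z, z - 7)[4] + pos != 3)) and (data[z] <= -4 -> (z <= 6 -> 2*data[4] + pos != 3))
Before assert data[0] - 6 < 9 -> 2*z + 2*pos > -4: (data[0] < 15 -> 2*pos + 2*z > -4) and ((not (data[z] <= -4)) -> (z <= 6 -> 2*store(data, z, z - 7)[4] + pos != 3)) and (data[z] <= -4 -> (z <= 6 -> 2*data[4] + pos != 3))
Before skip: (data[0] < 15 -> 2*pos + 2*z > -4) and ((not (data[z] <= -4)) -> (z <= 6 -> 2*store(data, z, z - 7)[4] + pos != 3)) and (data[z] <= -4 -> (z <= 6 -> 2*data[4] + pos != 3))
Before assert 2*pos - 3*pos + 3 < -5: pos > 8 and (data[0] < 15 -> 2*pos + 2*z > -4) and ((not (data[z] <= -4)) -> (z <= 6 -> 2*store(data, z, z - 7)[4] + pos != 3)) and (data[z] <= -4 -> (z <= 6 -> 2*data[4] + pos != 3))
The weakest precondition is pos > 8 and (data[0] < 15 -> 2*pos + 2*z > -4) and ((not (data[z] <= -4)) -> (z <= 6 -> 2*store(data, z, z - 7)[4] + pos != 3)) and (data[z] <= -4 -> (z <= 6 -> 2*data[4] + pos != 3)).
Check whether pos > 8 and (data[0] < 15 -> 2*pos + 2*z > -8) and ((not (data[z] <= -4)) -> (z <= 6 -> 2*store(data, z, z - 7)[4] + pos != 3)) and (data[z] <= -4 -> (z <= 6 -> 2*data[4] + pos != 3)) implies it.
Countermodel: at the initial state data = {[-12] = 5, [0] = -27727, [4] = -4, elsewhere 5}, pos = 10, z = -12, the precondition holds but the weakest precondition fails.
Answer: invalid


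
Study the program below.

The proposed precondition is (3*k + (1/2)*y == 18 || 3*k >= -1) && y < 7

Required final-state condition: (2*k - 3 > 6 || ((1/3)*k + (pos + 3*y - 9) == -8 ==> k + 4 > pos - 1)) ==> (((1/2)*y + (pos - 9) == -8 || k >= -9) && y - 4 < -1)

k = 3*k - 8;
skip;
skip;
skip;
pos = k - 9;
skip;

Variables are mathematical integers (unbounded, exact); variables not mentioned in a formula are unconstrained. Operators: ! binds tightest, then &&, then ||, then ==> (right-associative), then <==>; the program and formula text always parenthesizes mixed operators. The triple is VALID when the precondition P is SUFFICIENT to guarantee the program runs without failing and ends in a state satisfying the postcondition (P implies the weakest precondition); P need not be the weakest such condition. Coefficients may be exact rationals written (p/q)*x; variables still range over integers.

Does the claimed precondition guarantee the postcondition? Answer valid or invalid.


Working backward. After the program, the postcondition (2*k - 3 > 6 || ((1/3)*k + (pos + 3*y - 9) == -8 ==> k + 4 > pos - 1)) ==> (((1/2)*y + (pos - 9) == -8 || k >= -9) && y - 4 < -1) must hold; in canonical form it is (2*k > 9 || ((1/3)*k + pos + 3*y == 1 ==> k > pos - 5)) ==> ((pos + (1/2)*y == 1 || k >= -9) && y < 3).
Before skip: (2*k > 9 || ((1/3)*k + pos + 3*y == 1 ==> k > pos - 5)) ==> ((pos + (1/2)*y == 1 || k >= -9) && y < 3)
Before pos := k - 9: (k + (1/2)*y == 10 || k >= -9) && y < 3
Before skip: (k + (1/2)*y == 10 || k >= -9) && y < 3
Before skip: (k + (1/2)*y == 10 || k >= -9) && y < 3
Before skip: (k + (1/2)*y == 10 || k >= -9) && y < 3
Before k := 3*k - 8: (3*k + (1/2)*y == 18 || 3*k >= -1) && y < 3
The weakest precondition is (3*k + (1/2)*y == 18 || 3*k >= -1) && y < 3.
Check whether (3*k + (1/2)*y == 18 || 3*k >= -1) && y < 7 implies it.
Countermodel: at the initial state k = 0, y = 3, the precondition holds but the weakest precondition fails.
Answer: invalid


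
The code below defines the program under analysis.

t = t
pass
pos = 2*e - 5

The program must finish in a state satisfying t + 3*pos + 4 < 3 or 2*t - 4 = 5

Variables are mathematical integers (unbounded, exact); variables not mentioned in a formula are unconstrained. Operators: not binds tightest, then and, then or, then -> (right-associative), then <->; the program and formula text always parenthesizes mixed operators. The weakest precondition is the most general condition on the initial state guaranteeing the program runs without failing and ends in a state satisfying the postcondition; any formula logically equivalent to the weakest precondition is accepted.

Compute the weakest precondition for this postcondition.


Working backward. After the program, the postcondition t + 3*pos + 4 < 3 or 2*t - 4 = 5 must hold; in canonical form it is 3*pos + t < -1 or 2*t = 9.
Before pos := 2*e - 5: 6*e + t < 14 or 2*t = 9
Before skip: 6*e + t < 14 or 2*t = 9
Before t := t: 6*e + t < 14 or 2*t = 9
Answer: WP = 6*e + t < 14 or 2*t = 9
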